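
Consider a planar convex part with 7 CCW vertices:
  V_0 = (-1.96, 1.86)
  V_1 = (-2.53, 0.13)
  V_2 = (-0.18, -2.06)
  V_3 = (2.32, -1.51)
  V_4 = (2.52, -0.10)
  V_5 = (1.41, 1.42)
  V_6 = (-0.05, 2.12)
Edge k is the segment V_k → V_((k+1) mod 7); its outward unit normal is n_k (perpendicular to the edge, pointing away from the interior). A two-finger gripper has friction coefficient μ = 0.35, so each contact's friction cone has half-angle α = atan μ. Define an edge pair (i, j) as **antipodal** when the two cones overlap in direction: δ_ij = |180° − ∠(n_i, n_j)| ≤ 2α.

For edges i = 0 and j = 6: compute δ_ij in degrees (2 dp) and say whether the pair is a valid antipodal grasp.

α = atan 0.35 = 19.29°;  2α = 38.58°
edge 0: e_0 = (-0.57, -1.73);  n_0 = (-0.9498, +0.3129)
edge 6: e_6 = (-1.91, -0.26);  n_6 = (-0.1349, +0.9909)
∠(n_0, n_6) = 64.01°
δ = |180° − 64.01°| = 115.99°
115.99° > 2α = 38.58°  →  invalid

δ = 115.99°, invalid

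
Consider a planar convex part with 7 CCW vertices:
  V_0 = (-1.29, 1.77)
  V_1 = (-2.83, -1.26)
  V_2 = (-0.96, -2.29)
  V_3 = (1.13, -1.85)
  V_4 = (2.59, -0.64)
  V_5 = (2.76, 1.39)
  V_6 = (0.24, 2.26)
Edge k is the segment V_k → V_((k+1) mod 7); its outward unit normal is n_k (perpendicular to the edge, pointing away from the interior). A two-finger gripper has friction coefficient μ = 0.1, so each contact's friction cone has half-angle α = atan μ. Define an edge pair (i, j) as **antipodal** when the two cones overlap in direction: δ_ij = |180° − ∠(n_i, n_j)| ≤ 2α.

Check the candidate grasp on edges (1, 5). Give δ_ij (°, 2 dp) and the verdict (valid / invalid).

δ = 9.80°, valid

α = atan 0.1 = 5.71°;  2α = 11.42°
edge 1: e_1 = (+1.87, -1.03);  n_1 = (-0.4825, -0.8759)
edge 5: e_5 = (-2.52, +0.87);  n_5 = (+0.3263, +0.9453)
∠(n_1, n_5) = 170.20°
δ = |180° − 170.20°| = 9.80°
9.80° ≤ 2α = 11.42°  →  valid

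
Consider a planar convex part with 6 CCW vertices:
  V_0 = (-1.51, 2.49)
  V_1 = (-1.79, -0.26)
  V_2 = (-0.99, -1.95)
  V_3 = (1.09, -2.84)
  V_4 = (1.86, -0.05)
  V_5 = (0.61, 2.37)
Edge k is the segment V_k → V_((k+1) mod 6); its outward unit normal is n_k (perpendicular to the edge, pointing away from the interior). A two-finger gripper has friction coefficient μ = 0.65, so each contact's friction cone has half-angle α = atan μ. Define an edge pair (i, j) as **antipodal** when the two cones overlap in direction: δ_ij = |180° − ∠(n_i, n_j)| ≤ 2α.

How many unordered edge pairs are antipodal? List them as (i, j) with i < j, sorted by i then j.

α = atan 0.65 = 33.02°;  2α = 66.05°
n_0 = (-0.9949, +0.1013)
n_1 = (-0.9038, -0.4279)
n_2 = (-0.3934, -0.9194)
n_3 = (+0.9640, -0.2660)
n_4 = (+0.8885, +0.4589)
n_5 = (+0.0565, +0.9984)
  (0,1): δ = 148.85°  ·
  (0,2): δ = 107.35°  ·
  (0,3): δ = 9.62°  ✓
  (0,4): δ = 33.13°  ✓
  (0,5): δ = 92.57°  ·
  (1,2): δ = 138.50°  ·
  (1,3): δ = 40.76°  ✓
  (1,4): δ = 1.99°  ✓
  (1,5): δ = 61.43°  ✓
  (2,3): δ = 82.26°  ·
  (2,4): δ = 39.52°  ✓
  (2,5): δ = 19.93°  ✓
  (3,4): δ = 137.25°  ·
  (3,5): δ = 77.81°  ·
  (4,5): δ = 120.56°  ·
antipodal pairs: 7

count = 7; pairs: (0,3), (0,4), (1,3), (1,4), (1,5), (2,4), (2,5)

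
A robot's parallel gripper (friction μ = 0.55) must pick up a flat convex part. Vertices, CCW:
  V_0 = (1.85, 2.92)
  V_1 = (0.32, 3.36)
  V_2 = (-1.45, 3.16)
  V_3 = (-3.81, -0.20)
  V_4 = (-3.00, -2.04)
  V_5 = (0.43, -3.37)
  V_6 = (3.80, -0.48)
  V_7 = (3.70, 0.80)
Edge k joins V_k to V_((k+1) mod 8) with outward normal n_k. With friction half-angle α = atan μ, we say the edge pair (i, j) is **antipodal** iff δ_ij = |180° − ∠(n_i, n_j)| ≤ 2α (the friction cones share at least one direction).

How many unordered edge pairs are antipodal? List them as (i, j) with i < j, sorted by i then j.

count = 10; pairs: (0,3), (0,4), (0,5), (1,4), (1,5), (2,5), (2,6), (3,6), (3,7), (4,7)

α = atan 0.55 = 28.81°;  2α = 57.62°
n_0 = (+0.2764, +0.9610)
n_1 = (-0.1123, +0.9937)
n_2 = (-0.8183, +0.5748)
n_3 = (-0.9152, -0.4029)
n_4 = (-0.3615, -0.9324)
n_5 = (+0.6510, -0.7591)
n_6 = (+0.9970, +0.0779)
n_7 = (+0.7535, +0.6575)
  (0,1): δ = 157.51°  ·
  (0,2): δ = 109.04°  ·
  (0,3): δ = 50.20°  ✓
  (0,4): δ = 5.15°  ✓
  (0,5): δ = 56.66°  ✓
  (0,6): δ = 110.51°  ·
  (0,7): δ = 147.15°  ·
  (1,2): δ = 131.53°  ·
  (1,3): δ = 72.69°  ·
  (1,4): δ = 27.64°  ✓
  (1,5): δ = 34.17°  ✓
  (1,6): δ = 88.02°  ·
  (1,7): δ = 124.66°  ·
  (2,3): δ = 121.16°  ·
  (2,4): δ = 76.11°  ·
  (2,5): δ = 14.30°  ✓
  (2,6): δ = 39.55°  ✓
  (2,7): δ = 76.19°  ·
  (3,4): δ = 134.95°  ·
  (3,5): δ = 73.14°  ·
  (3,6): δ = 19.29°  ✓
  (3,7): δ = 17.35°  ✓
  (4,5): δ = 118.19°  ·
  (4,6): δ = 64.34°  ·
  (4,7): δ = 27.70°  ✓
  (5,6): δ = 126.15°  ·
  (5,7): δ = 89.51°  ·
  (6,7): δ = 143.36°  ·
antipodal pairs: 10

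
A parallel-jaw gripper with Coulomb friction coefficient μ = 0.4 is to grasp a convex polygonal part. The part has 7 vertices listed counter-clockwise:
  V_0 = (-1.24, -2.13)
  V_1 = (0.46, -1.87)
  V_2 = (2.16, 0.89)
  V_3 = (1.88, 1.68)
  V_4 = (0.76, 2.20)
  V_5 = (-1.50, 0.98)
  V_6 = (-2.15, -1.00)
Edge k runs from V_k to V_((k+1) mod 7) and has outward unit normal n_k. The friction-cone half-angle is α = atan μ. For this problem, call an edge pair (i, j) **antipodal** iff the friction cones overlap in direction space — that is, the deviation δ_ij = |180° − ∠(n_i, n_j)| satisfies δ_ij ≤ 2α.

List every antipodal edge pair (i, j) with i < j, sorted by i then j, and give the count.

count = 7; pairs: (0,3), (0,4), (1,4), (1,5), (2,5), (2,6), (3,6)

α = atan 0.4 = 21.80°;  2α = 43.60°
n_0 = (+0.1512, -0.9885)
n_1 = (+0.8514, -0.5244)
n_2 = (+0.9425, +0.3341)
n_3 = (+0.4211, +0.9070)
n_4 = (-0.4750, +0.8800)
n_5 = (-0.9501, +0.3119)
n_6 = (-0.7788, -0.6272)
  (0,1): δ = 130.33°  ·
  (0,2): δ = 79.18°  ·
  (0,3): δ = 33.60°  ✓
  (0,4): δ = 19.67°  ✓
  (0,5): δ = 63.13°  ·
  (0,6): δ = 120.15°  ·
  (1,2): δ = 128.85°  ·
  (1,3): δ = 83.27°  ·
  (1,4): δ = 30.01°  ✓
  (1,5): δ = 13.46°  ✓
  (1,6): δ = 70.48°  ·
  (2,3): δ = 134.42°  ·
  (2,4): δ = 81.15°  ·
  (2,5): δ = 37.69°  ✓
  (2,6): δ = 19.33°  ✓
  (3,4): δ = 126.73°  ·
  (3,5): δ = 83.27°  ·
  (3,6): δ = 26.25°  ✓
  (4,5): δ = 136.54°  ·
  (4,6): δ = 79.52°  ·
  (5,6): δ = 122.98°  ·
antipodal pairs: 7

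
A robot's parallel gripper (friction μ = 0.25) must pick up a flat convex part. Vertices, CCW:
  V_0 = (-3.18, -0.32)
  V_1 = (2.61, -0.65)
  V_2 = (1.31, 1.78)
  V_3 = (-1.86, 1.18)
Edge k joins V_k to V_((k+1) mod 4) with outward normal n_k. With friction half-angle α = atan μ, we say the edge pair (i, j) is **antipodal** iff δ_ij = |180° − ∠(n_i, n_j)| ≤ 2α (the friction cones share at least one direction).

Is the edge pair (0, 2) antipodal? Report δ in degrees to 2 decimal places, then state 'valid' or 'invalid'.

δ = 13.98°, valid

α = atan 0.25 = 14.04°;  2α = 28.07°
edge 0: e_0 = (+5.79, -0.33);  n_0 = (-0.0569, -0.9984)
edge 2: e_2 = (-3.17, -0.60);  n_2 = (-0.1860, +0.9826)
∠(n_0, n_2) = 166.02°
δ = |180° − 166.02°| = 13.98°
13.98° ≤ 2α = 28.07°  →  valid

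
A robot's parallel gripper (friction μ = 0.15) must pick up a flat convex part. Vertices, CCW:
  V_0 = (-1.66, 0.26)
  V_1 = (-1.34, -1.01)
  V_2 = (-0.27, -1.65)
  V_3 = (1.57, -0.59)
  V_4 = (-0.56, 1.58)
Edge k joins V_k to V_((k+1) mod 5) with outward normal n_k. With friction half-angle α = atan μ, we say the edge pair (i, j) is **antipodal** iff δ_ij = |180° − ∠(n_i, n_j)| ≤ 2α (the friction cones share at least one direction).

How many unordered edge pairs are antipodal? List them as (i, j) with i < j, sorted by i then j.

α = atan 0.15 = 8.53°;  2α = 17.06°
n_0 = (-0.9697, -0.2443)
n_1 = (-0.5133, -0.8582)
n_2 = (+0.4992, -0.8665)
n_3 = (+0.7137, +0.7005)
n_4 = (-0.7682, +0.6402)
  (0,1): δ = 135.03°  ·
  (0,2): δ = 74.20°  ·
  (0,3): δ = 30.32°  ·
  (0,4): δ = 126.05°  ·
  (1,2): δ = 119.17°  ·
  (1,3): δ = 14.65°  ✓
  (1,4): δ = 81.08°  ·
  (2,3): δ = 75.48°  ·
  (2,4): δ = 20.25°  ·
  (3,4): δ = 84.27°  ·
antipodal pairs: 1

count = 1; pairs: (1,3)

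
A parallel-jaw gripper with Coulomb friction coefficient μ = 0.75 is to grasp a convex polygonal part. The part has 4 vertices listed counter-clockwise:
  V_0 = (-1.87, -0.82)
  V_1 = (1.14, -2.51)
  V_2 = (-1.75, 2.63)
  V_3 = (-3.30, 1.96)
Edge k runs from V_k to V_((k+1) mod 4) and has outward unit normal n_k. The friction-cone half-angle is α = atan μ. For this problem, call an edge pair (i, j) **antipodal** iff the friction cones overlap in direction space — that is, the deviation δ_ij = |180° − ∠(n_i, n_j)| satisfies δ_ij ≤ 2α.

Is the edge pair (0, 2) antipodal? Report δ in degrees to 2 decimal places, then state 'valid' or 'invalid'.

δ = 52.69°, valid

α = atan 0.75 = 36.87°;  2α = 73.74°
edge 0: e_0 = (+3.01, -1.69);  n_0 = (-0.4896, -0.8720)
edge 2: e_2 = (-1.55, -0.67);  n_2 = (-0.3968, +0.9179)
∠(n_0, n_2) = 127.31°
δ = |180° − 127.31°| = 52.69°
52.69° ≤ 2α = 73.74°  →  valid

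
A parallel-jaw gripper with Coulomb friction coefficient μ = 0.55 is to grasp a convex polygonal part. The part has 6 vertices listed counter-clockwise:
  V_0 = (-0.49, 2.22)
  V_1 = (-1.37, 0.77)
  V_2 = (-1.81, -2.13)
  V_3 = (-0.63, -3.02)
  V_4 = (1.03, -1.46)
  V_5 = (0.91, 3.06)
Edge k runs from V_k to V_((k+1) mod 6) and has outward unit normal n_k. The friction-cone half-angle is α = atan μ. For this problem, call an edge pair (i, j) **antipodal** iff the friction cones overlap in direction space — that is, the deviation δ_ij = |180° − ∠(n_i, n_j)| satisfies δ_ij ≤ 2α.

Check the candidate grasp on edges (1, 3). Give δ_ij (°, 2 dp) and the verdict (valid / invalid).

δ = 38.15°, valid

α = atan 0.55 = 28.81°;  2α = 57.62°
edge 1: e_1 = (-0.44, -2.90);  n_1 = (-0.9887, +0.1500)
edge 3: e_3 = (+1.66, +1.56);  n_3 = (+0.6848, -0.7287)
∠(n_1, n_3) = 141.85°
δ = |180° − 141.85°| = 38.15°
38.15° ≤ 2α = 57.62°  →  valid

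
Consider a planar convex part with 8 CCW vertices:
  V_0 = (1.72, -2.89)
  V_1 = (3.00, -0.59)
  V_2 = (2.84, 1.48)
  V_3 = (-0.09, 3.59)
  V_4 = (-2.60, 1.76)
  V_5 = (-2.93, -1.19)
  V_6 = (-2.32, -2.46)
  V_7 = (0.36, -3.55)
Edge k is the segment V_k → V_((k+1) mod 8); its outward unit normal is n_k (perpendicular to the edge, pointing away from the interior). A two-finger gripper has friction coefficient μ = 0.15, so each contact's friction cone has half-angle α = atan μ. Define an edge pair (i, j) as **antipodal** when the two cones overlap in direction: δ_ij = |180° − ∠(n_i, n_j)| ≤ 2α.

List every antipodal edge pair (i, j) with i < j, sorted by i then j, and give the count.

count = 3; pairs: (1,4), (2,6), (3,7)

α = atan 0.15 = 8.53°;  2α = 17.06°
n_0 = (+0.8738, -0.4863)
n_1 = (+0.9970, +0.0771)
n_2 = (+0.5844, +0.8115)
n_3 = (-0.5891, +0.8080)
n_4 = (-0.9938, +0.1112)
n_5 = (-0.9014, -0.4330)
n_6 = (-0.3767, -0.9263)
n_7 = (+0.4366, -0.8997)
  (0,1): δ = 146.48°  ·
  (0,2): δ = 96.66°  ·
  (0,3): δ = 24.81°  ·
  (0,4): δ = 22.71°  ·
  (0,5): δ = 54.75°  ·
  (0,6): δ = 96.96°  ·
  (0,7): δ = 144.98°  ·
  (1,2): δ = 130.18°  ·
  (1,3): δ = 58.32°  ·
  (1,4): δ = 10.80°  ✓
  (1,5): δ = 21.24°  ·
  (1,6): δ = 63.45°  ·
  (1,7): δ = 111.47°  ·
  (2,3): δ = 108.15°  ·
  (2,4): δ = 60.62°  ·
  (2,5): δ = 28.59°  ·
  (2,6): δ = 13.63°  ✓
  (2,7): δ = 61.65°  ·
  (3,4): δ = 132.48°  ·
  (3,5): δ = 100.44°  ·
  (3,6): δ = 58.23°  ·
  (3,7): δ = 10.21°  ✓
  (4,5): δ = 147.96°  ·
  (4,6): δ = 105.75°  ·
  (4,7): δ = 57.73°  ·
  (5,6): δ = 137.79°  ·
  (5,7): δ = 89.77°  ·
  (6,7): δ = 131.98°  ·
antipodal pairs: 3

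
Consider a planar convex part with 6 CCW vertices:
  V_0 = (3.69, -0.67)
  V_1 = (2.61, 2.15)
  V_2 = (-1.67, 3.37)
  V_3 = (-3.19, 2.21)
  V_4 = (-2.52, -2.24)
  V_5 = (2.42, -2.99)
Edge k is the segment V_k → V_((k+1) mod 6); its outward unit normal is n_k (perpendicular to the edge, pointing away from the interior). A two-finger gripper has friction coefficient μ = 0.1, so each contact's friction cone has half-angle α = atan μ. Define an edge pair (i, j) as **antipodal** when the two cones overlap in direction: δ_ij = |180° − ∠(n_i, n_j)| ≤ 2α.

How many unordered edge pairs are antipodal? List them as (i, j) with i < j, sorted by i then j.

α = atan 0.1 = 5.71°;  2α = 11.42°
n_0 = (+0.9339, +0.3576)
n_1 = (+0.2741, +0.9617)
n_2 = (-0.6067, +0.7950)
n_3 = (-0.9889, -0.1489)
n_4 = (-0.1501, -0.9887)
n_5 = (+0.8772, -0.4802)
  (0,1): δ = 126.87°  ·
  (0,2): δ = 73.61°  ·
  (0,3): δ = 12.39°  ·
  (0,4): δ = 60.41°  ·
  (0,5): δ = 130.35°  ·
  (1,2): δ = 126.74°  ·
  (1,3): δ = 65.53°  ·
  (1,4): δ = 7.28°  ✓
  (1,5): δ = 77.21°  ·
  (2,3): δ = 118.79°  ·
  (2,4): δ = 45.98°  ·
  (2,5): δ = 23.95°  ·
  (3,4): δ = 107.20°  ·
  (3,5): δ = 37.26°  ·
  (4,5): δ = 110.06°  ·
antipodal pairs: 1

count = 1; pairs: (1,4)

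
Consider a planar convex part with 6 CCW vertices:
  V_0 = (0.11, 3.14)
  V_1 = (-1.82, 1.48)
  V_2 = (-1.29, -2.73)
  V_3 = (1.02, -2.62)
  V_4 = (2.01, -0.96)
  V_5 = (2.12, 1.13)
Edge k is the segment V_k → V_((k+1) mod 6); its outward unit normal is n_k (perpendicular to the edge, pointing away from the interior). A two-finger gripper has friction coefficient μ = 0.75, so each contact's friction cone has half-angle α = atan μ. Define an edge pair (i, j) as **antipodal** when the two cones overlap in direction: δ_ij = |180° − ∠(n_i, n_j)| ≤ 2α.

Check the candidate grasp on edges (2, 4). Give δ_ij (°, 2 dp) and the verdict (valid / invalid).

δ = 95.74°, invalid

α = atan 0.75 = 36.87°;  2α = 73.74°
edge 2: e_2 = (+2.31, +0.11);  n_2 = (+0.0476, -0.9989)
edge 4: e_4 = (+0.11, +2.09);  n_4 = (+0.9986, -0.0526)
∠(n_2, n_4) = 84.26°
δ = |180° − 84.26°| = 95.74°
95.74° > 2α = 73.74°  →  invalid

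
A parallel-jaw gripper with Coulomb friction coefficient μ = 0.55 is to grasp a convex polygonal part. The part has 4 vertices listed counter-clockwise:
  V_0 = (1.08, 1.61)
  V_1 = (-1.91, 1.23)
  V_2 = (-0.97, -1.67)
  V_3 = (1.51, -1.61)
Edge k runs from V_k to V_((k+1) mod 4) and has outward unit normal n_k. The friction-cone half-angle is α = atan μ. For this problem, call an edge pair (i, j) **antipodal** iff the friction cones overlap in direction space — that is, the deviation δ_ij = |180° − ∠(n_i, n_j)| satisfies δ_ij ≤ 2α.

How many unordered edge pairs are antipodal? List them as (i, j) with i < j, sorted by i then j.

α = atan 0.55 = 28.81°;  2α = 57.62°
n_0 = (-0.1261, +0.9920)
n_1 = (-0.9513, -0.3083)
n_2 = (+0.0242, -0.9997)
n_3 = (+0.9912, +0.1324)
  (0,1): δ = 79.28°  ·
  (0,2): δ = 5.86°  ✓
  (0,3): δ = 90.36°  ·
  (1,2): δ = 106.57°  ·
  (1,3): δ = 10.35°  ✓
  (2,3): δ = 83.78°  ·
antipodal pairs: 2

count = 2; pairs: (0,2), (1,3)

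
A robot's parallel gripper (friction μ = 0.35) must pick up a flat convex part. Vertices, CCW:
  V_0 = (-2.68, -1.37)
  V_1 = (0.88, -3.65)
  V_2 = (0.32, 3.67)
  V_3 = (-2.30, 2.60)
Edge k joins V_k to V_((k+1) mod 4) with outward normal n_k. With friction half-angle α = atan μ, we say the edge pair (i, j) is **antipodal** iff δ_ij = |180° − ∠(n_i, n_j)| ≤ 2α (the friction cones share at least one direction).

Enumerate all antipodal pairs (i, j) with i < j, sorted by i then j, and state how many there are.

α = atan 0.35 = 19.29°;  2α = 38.58°
n_0 = (-0.5393, -0.8421)
n_1 = (+0.9971, +0.0763)
n_2 = (-0.3781, +0.9258)
n_3 = (-0.9955, +0.0953)
  (0,1): δ = 52.99°  ·
  (0,2): δ = 54.85°  ·
  (0,3): δ = 117.17°  ·
  (1,2): δ = 72.16°  ·
  (1,3): δ = 9.84°  ✓
  (2,3): δ = 117.68°  ·
antipodal pairs: 1

count = 1; pairs: (1,3)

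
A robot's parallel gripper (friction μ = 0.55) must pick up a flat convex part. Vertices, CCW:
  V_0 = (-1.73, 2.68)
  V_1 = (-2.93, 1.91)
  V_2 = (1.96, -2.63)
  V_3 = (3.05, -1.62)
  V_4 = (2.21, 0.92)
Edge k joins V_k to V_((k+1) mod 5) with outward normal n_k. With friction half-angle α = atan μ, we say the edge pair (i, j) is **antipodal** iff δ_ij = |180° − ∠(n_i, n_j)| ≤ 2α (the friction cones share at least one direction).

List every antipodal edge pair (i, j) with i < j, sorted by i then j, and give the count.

α = atan 0.55 = 28.81°;  2α = 57.62°
n_0 = (-0.5400, +0.8416)
n_1 = (-0.6804, -0.7328)
n_2 = (+0.6797, -0.7335)
n_3 = (+0.9494, +0.3140)
n_4 = (+0.4079, +0.9130)
  (0,1): δ = 75.56°  ·
  (0,2): δ = 10.13°  ✓
  (0,3): δ = 75.61°  ·
  (0,4): δ = 123.24°  ·
  (1,2): δ = 94.31°  ·
  (1,3): δ = 28.83°  ✓
  (1,4): δ = 18.80°  ✓
  (2,3): δ = 114.52°  ·
  (2,4): δ = 66.89°  ·
  (3,4): δ = 132.37°  ·
antipodal pairs: 3

count = 3; pairs: (0,2), (1,3), (1,4)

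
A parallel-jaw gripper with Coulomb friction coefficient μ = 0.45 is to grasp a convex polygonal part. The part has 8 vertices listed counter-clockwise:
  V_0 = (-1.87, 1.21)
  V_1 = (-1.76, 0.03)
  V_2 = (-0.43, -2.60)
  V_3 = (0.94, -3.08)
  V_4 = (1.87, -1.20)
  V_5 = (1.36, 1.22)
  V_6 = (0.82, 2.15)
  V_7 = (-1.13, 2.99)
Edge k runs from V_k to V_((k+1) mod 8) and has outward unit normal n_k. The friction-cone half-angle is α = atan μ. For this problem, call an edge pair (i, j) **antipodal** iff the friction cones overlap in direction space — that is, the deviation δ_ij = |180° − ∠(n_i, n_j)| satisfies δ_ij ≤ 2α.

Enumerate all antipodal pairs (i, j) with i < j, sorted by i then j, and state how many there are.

count = 10; pairs: (0,3), (0,4), (0,5), (1,4), (1,5), (1,6), (2,5), (2,6), (3,7), (4,7)

α = atan 0.45 = 24.23°;  2α = 48.46°
n_0 = (-0.9957, -0.0928)
n_1 = (-0.8924, -0.4513)
n_2 = (-0.3307, -0.9438)
n_3 = (+0.8963, -0.4434)
n_4 = (+0.9785, +0.2062)
n_5 = (+0.8648, +0.5021)
n_6 = (+0.3956, +0.9184)
n_7 = (-0.9234, +0.3839)
  (0,1): δ = 158.50°  ·
  (0,2): δ = 114.63°  ·
  (0,3): δ = 31.65°  ✓
  (0,4): δ = 6.57°  ✓
  (0,5): δ = 24.82°  ✓
  (0,6): δ = 61.37°  ·
  (0,7): δ = 152.10°  ·
  (1,2): δ = 136.13°  ·
  (1,3): δ = 53.15°  ·
  (1,4): δ = 14.93°  ✓
  (1,5): δ = 3.32°  ✓
  (1,6): δ = 39.87°  ✓
  (1,7): δ = 130.60°  ·
  (2,3): δ = 97.01°  ·
  (2,4): δ = 58.79°  ·
  (2,5): δ = 40.55°  ✓
  (2,6): δ = 4.00°  ✓
  (2,7): δ = 86.73°  ·
  (3,4): δ = 141.78°  ·
  (3,5): δ = 123.54°  ·
  (3,6): δ = 86.98°  ·
  (3,7): δ = 3.75°  ✓
  (4,5): δ = 161.76°  ·
  (4,6): δ = 125.21°  ·
  (4,7): δ = 34.47°  ✓
  (5,6): δ = 143.45°  ·
  (5,7): δ = 52.72°  ·
  (6,7): δ = 89.27°  ·
antipodal pairs: 10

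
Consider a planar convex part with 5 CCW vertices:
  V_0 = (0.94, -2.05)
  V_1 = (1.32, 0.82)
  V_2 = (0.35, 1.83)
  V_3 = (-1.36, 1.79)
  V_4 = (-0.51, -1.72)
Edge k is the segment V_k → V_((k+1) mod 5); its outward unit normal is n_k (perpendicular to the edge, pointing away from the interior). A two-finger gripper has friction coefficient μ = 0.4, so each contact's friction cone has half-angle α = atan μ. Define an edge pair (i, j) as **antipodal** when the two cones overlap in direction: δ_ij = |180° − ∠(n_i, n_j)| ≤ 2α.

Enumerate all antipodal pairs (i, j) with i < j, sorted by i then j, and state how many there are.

α = atan 0.4 = 21.80°;  2α = 43.60°
n_0 = (+0.9913, -0.1313)
n_1 = (+0.7212, +0.6927)
n_2 = (-0.0234, +0.9997)
n_3 = (-0.9719, -0.2354)
n_4 = (-0.2219, -0.9751)
  (0,1): δ = 128.62°  ·
  (0,2): δ = 81.12°  ·
  (0,3): δ = 21.16°  ✓
  (0,4): δ = 84.72°  ·
  (1,2): δ = 132.50°  ·
  (1,3): δ = 30.23°  ✓
  (1,4): δ = 33.34°  ✓
  (2,3): δ = 77.73°  ·
  (2,4): δ = 14.16°  ✓
  (3,4): δ = 116.43°  ·
antipodal pairs: 4

count = 4; pairs: (0,3), (1,3), (1,4), (2,4)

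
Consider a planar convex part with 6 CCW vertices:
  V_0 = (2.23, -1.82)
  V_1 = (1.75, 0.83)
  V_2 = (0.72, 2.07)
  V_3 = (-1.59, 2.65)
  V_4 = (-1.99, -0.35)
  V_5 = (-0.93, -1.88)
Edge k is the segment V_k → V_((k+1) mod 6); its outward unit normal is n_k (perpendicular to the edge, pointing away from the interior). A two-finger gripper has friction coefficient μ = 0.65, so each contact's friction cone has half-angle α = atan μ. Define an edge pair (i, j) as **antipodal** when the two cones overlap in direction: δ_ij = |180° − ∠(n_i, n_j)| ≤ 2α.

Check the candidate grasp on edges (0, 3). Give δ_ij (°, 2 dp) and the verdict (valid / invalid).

δ = 17.86°, valid

α = atan 0.65 = 33.02°;  2α = 66.05°
edge 0: e_0 = (-0.48, +2.65);  n_0 = (+0.9840, +0.1782)
edge 3: e_3 = (-0.40, -3.00);  n_3 = (-0.9912, +0.1322)
∠(n_0, n_3) = 162.14°
δ = |180° − 162.14°| = 17.86°
17.86° ≤ 2α = 66.05°  →  valid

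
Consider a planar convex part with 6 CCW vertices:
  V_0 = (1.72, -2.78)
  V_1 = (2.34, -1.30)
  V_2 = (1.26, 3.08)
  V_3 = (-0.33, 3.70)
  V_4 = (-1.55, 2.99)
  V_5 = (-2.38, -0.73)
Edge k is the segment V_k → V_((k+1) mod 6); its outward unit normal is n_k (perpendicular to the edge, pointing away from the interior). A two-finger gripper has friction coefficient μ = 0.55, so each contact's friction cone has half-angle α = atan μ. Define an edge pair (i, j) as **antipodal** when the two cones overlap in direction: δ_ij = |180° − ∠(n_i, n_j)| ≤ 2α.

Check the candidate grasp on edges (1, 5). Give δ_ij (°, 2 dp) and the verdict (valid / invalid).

δ = 49.58°, valid

α = atan 0.55 = 28.81°;  2α = 57.62°
edge 1: e_1 = (-1.08, +4.38);  n_1 = (+0.9709, +0.2394)
edge 5: e_5 = (+4.10, -2.05);  n_5 = (-0.4472, -0.8944)
∠(n_1, n_5) = 130.42°
δ = |180° − 130.42°| = 49.58°
49.58° ≤ 2α = 57.62°  →  valid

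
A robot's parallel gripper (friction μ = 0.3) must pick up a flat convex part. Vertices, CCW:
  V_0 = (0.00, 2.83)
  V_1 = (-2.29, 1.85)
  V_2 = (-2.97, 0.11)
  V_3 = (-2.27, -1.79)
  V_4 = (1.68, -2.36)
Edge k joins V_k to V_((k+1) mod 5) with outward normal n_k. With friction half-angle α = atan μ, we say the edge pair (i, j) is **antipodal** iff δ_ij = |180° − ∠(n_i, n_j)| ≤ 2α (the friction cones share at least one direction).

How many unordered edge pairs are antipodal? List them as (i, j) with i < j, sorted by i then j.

α = atan 0.3 = 16.70°;  2α = 33.40°
n_0 = (-0.3934, +0.9194)
n_1 = (-0.9314, +0.3640)
n_2 = (-0.9383, -0.3457)
n_3 = (-0.1428, -0.9897)
n_4 = (+0.9514, +0.3080)
  (0,1): δ = 134.51°  ·
  (0,2): δ = 92.94°  ·
  (0,3): δ = 31.38°  ✓
  (0,4): δ = 84.77°  ·
  (1,2): δ = 138.43°  ·
  (1,3): δ = 76.87°  ·
  (1,4): δ = 39.28°  ·
  (2,3): δ = 118.44°  ·
  (2,4): δ = 2.29°  ✓
  (3,4): δ = 63.85°  ·
antipodal pairs: 2

count = 2; pairs: (0,3), (2,4)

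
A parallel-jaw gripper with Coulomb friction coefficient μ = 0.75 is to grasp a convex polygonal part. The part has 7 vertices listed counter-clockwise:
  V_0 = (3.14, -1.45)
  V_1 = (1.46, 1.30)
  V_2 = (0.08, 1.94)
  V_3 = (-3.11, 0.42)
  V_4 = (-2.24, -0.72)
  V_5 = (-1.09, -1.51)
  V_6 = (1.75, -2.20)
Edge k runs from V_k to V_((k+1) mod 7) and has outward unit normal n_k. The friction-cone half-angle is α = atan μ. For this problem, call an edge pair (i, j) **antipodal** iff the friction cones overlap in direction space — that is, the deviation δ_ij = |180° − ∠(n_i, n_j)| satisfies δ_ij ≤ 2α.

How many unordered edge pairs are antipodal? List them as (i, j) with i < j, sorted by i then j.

count = 10; pairs: (0,3), (0,4), (0,5), (1,3), (1,4), (1,5), (1,6), (2,4), (2,5), (2,6)

α = atan 0.75 = 36.87°;  2α = 73.74°
n_0 = (+0.8534, +0.5213)
n_1 = (+0.4207, +0.9072)
n_2 = (-0.4302, +0.9028)
n_3 = (-0.7950, -0.6067)
n_4 = (-0.5662, -0.8243)
n_5 = (-0.2361, -0.9717)
n_6 = (+0.4749, -0.8801)
  (0,1): δ = 146.30°  ·
  (0,2): δ = 95.94°  ·
  (0,3): δ = 5.93°  ✓
  (0,4): δ = 24.09°  ✓
  (0,5): δ = 44.92°  ✓
  (0,6): δ = 86.93°  ·
  (1,2): δ = 129.64°  ·
  (1,3): δ = 27.77°  ✓
  (1,4): δ = 9.61°  ✓
  (1,5): δ = 11.22°  ✓
  (1,6): δ = 53.23°  ✓
  (2,3): δ = 78.13°  ·
  (2,4): δ = 59.96°  ✓
  (2,5): δ = 39.13°  ✓
  (2,6): δ = 2.87°  ✓
  (3,4): δ = 161.84°  ·
  (3,5): δ = 141.01°  ·
  (3,6): δ = 99.00°  ·
  (4,5): δ = 159.17°  ·
  (4,6): δ = 117.16°  ·
  (5,6): δ = 137.99°  ·
antipodal pairs: 10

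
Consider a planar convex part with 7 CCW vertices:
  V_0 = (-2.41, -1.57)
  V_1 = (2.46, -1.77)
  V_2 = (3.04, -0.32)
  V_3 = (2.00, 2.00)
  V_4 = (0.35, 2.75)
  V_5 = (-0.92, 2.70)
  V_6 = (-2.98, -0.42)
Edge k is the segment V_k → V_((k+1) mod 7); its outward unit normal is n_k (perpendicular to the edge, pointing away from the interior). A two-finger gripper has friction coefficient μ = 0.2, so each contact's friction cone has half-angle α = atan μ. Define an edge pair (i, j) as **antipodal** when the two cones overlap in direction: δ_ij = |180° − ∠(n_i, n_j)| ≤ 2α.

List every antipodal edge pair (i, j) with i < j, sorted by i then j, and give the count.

count = 4; pairs: (0,3), (0,4), (1,5), (2,6)

α = atan 0.2 = 11.31°;  2α = 22.62°
n_0 = (-0.0410, -0.9992)
n_1 = (+0.9285, -0.3714)
n_2 = (+0.9125, +0.4091)
n_3 = (+0.4138, +0.9104)
n_4 = (-0.0393, +0.9992)
n_5 = (-0.8345, +0.5510)
n_6 = (-0.8960, -0.4441)
  (0,1): δ = 109.45°  ·
  (0,2): δ = 63.50°  ·
  (0,3): δ = 22.09°  ✓
  (0,4): δ = 4.61°  ✓
  (0,5): δ = 58.92°  ·
  (0,6): δ = 118.72°  ·
  (1,2): δ = 134.05°  ·
  (1,3): δ = 92.64°  ·
  (1,4): δ = 65.94°  ·
  (1,5): δ = 11.63°  ✓
  (1,6): δ = 48.17°  ·
  (2,3): δ = 138.59°  ·
  (2,4): δ = 111.89°  ·
  (2,5): δ = 57.58°  ·
  (2,6): δ = 2.22°  ✓
  (3,4): δ = 153.30°  ·
  (3,5): δ = 98.99°  ·
  (3,6): δ = 39.19°  ·
  (4,5): δ = 125.69°  ·
  (4,6): δ = 65.89°  ·
  (5,6): δ = 120.20°  ·
antipodal pairs: 4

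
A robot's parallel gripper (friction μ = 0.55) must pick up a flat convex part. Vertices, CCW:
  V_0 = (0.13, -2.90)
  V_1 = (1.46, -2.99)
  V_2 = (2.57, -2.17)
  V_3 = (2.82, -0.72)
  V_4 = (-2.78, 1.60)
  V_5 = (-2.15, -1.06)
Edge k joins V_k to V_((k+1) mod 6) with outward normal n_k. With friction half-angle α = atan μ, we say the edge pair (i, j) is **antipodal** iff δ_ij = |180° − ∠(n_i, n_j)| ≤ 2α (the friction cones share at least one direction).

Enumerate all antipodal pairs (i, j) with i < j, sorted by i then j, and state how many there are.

α = atan 0.55 = 28.81°;  2α = 57.62°
n_0 = (-0.0675, -0.9977)
n_1 = (+0.5942, -0.8043)
n_2 = (+0.9855, -0.1699)
n_3 = (+0.3827, +0.9239)
n_4 = (-0.9731, -0.2305)
n_5 = (-0.6280, -0.7782)
  (0,1): δ = 139.67°  ·
  (0,2): δ = 95.91°  ·
  (0,3): δ = 18.63°  ✓
  (0,4): δ = 107.20°  ·
  (0,5): δ = 144.97°  ·
  (1,2): δ = 136.24°  ·
  (1,3): δ = 58.96°  ·
  (1,4): δ = 66.87°  ·
  (1,5): δ = 104.64°  ·
  (2,3): δ = 102.72°  ·
  (2,4): δ = 23.11°  ✓
  (2,5): δ = 60.88°  ·
  (3,4): δ = 54.17°  ✓
  (3,5): δ = 16.40°  ✓
  (4,5): δ = 142.23°  ·
antipodal pairs: 4

count = 4; pairs: (0,3), (2,4), (3,4), (3,5)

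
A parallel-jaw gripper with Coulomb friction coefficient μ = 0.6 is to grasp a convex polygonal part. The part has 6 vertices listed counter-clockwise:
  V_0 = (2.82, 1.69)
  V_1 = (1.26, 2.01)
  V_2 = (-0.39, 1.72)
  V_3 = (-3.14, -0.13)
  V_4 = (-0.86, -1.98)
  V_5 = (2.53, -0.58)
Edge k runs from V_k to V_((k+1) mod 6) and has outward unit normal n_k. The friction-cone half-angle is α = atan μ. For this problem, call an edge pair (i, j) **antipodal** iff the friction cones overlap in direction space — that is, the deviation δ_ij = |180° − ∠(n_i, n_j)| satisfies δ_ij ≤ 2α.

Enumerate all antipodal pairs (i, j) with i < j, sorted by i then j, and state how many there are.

count = 7; pairs: (0,3), (0,4), (1,3), (1,4), (2,4), (2,5), (3,5)

α = atan 0.6 = 30.96°;  2α = 61.93°
n_0 = (+0.2009, +0.9796)
n_1 = (-0.1731, +0.9849)
n_2 = (-0.5582, +0.8297)
n_3 = (-0.6301, -0.7765)
n_4 = (+0.3817, -0.9243)
n_5 = (+0.9919, -0.1267)
  (0,1): δ = 158.44°  ·
  (0,2): δ = 134.48°  ·
  (0,3): δ = 27.46°  ✓
  (0,4): δ = 34.03°  ✓
  (0,5): δ = 94.31°  ·
  (1,2): δ = 156.04°  ·
  (1,3): δ = 49.02°  ✓
  (1,4): δ = 12.47°  ✓
  (1,5): δ = 72.75°  ·
  (2,3): δ = 72.99°  ·
  (2,4): δ = 11.49°  ✓
  (2,5): δ = 48.79°  ✓
  (3,4): δ = 118.50°  ·
  (3,5): δ = 58.22°  ✓
  (4,5): δ = 119.72°  ·
antipodal pairs: 7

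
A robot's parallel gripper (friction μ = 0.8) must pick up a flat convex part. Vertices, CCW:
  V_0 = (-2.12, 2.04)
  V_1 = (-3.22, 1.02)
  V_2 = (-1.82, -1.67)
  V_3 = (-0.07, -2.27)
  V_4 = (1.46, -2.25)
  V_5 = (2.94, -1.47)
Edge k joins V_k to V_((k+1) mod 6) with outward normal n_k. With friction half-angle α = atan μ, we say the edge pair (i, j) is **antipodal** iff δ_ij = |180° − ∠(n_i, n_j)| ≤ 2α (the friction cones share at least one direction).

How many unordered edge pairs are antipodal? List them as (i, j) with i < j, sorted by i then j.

count = 7; pairs: (0,2), (0,3), (0,4), (1,5), (2,5), (3,5), (4,5)

α = atan 0.8 = 38.66°;  2α = 77.32°
n_0 = (-0.6799, +0.7333)
n_1 = (-0.8871, -0.4617)
n_2 = (-0.3243, -0.9459)
n_3 = (+0.0131, -0.9999)
n_4 = (+0.4662, -0.8847)
n_5 = (+0.5700, +0.8217)
  (0,1): δ = 105.34°  ·
  (0,2): δ = 61.76°  ✓
  (0,3): δ = 42.09°  ✓
  (0,4): δ = 15.05°  ✓
  (0,5): δ = 102.41°  ·
  (1,2): δ = 136.42°  ·
  (1,3): δ = 116.75°  ·
  (1,4): δ = 89.70°  ·
  (1,5): δ = 27.76°  ✓
  (2,3): δ = 160.33°  ·
  (2,4): δ = 133.28°  ·
  (2,5): δ = 15.82°  ✓
  (3,4): δ = 152.96°  ·
  (3,5): δ = 35.50°  ✓
  (4,5): δ = 62.54°  ✓
antipodal pairs: 7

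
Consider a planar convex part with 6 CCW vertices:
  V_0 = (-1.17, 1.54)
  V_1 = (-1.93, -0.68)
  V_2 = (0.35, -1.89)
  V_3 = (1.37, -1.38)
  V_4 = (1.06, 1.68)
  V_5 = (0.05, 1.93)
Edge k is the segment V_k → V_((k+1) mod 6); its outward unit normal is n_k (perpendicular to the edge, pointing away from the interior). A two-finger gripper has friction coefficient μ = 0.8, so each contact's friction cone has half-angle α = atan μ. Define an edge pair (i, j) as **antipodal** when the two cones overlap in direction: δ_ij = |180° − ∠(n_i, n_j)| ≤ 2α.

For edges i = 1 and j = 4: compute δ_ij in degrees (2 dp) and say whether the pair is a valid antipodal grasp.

α = atan 0.8 = 38.66°;  2α = 77.32°
edge 1: e_1 = (+2.28, -1.21);  n_1 = (-0.4688, -0.8833)
edge 4: e_4 = (-1.01, +0.25);  n_4 = (+0.2403, +0.9707)
∠(n_1, n_4) = 165.95°
δ = |180° − 165.95°| = 14.05°
14.05° ≤ 2α = 77.32°  →  valid

δ = 14.05°, valid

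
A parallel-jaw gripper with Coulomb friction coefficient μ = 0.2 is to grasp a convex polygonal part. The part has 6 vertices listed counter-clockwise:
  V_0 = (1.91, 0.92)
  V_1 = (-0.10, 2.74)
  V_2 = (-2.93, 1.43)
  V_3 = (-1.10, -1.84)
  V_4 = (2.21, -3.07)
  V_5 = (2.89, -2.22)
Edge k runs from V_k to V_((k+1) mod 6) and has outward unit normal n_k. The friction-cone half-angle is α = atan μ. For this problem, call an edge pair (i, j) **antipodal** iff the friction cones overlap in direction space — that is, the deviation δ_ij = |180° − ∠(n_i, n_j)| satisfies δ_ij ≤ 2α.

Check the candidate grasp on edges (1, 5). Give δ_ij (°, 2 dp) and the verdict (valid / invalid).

δ = 82.49°, invalid

α = atan 0.2 = 11.31°;  2α = 22.62°
edge 1: e_1 = (-2.83, -1.31);  n_1 = (-0.4201, +0.9075)
edge 5: e_5 = (-0.98, +3.14);  n_5 = (+0.9546, +0.2979)
∠(n_1, n_5) = 97.51°
δ = |180° − 97.51°| = 82.49°
82.49° > 2α = 22.62°  →  invalid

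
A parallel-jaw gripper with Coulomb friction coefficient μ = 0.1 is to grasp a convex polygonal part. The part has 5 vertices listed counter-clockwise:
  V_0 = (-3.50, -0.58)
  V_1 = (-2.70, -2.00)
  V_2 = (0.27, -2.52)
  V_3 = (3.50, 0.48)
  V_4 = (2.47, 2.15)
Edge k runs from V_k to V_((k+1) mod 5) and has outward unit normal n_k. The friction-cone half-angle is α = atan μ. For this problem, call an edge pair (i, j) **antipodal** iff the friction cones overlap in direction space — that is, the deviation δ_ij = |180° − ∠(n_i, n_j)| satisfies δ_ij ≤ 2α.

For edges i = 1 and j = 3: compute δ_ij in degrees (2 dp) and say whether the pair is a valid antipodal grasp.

δ = 48.40°, invalid

α = atan 0.1 = 5.71°;  2α = 11.42°
edge 1: e_1 = (+2.97, -0.52);  n_1 = (-0.1725, -0.9850)
edge 3: e_3 = (-1.03, +1.67);  n_3 = (+0.8511, +0.5250)
∠(n_1, n_3) = 131.60°
δ = |180° − 131.60°| = 48.40°
48.40° > 2α = 11.42°  →  invalid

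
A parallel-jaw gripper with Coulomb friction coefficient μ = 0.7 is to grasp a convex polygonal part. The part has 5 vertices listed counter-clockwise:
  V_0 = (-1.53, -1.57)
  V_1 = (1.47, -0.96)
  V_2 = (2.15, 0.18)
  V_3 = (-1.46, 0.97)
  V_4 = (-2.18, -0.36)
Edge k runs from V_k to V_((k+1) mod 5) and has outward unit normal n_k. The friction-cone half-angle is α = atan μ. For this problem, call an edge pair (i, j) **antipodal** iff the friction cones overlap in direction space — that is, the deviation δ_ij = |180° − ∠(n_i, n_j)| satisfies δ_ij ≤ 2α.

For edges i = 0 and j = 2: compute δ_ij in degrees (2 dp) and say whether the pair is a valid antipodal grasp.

α = atan 0.7 = 34.99°;  2α = 69.98°
edge 0: e_0 = (+3.00, +0.61);  n_0 = (+0.1993, -0.9799)
edge 2: e_2 = (-3.61, +0.79);  n_2 = (+0.2138, +0.9769)
∠(n_0, n_2) = 156.16°
δ = |180° − 156.16°| = 23.84°
23.84° ≤ 2α = 69.98°  →  valid

δ = 23.84°, valid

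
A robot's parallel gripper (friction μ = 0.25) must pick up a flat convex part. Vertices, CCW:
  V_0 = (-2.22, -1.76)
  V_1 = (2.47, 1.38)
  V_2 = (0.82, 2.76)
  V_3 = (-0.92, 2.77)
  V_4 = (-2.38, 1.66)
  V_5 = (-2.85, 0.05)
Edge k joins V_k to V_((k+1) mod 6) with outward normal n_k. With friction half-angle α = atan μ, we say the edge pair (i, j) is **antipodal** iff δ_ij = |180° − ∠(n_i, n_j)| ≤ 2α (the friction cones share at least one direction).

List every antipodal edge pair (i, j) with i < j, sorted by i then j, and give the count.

count = 1; pairs: (0,3)

α = atan 0.25 = 14.04°;  2α = 28.07°
n_0 = (+0.5563, -0.8310)
n_1 = (+0.6416, +0.7671)
n_2 = (+0.0057, +1.0000)
n_3 = (-0.6052, +0.7961)
n_4 = (-0.9599, +0.2802)
n_5 = (-0.9444, -0.3287)
  (0,1): δ = 73.71°  ·
  (0,2): δ = 34.13°  ·
  (0,3): δ = 3.44°  ✓
  (0,4): δ = 39.92°  ·
  (0,5): δ = 75.39°  ·
  (1,2): δ = 140.42°  ·
  (1,3): δ = 102.85°  ·
  (1,4): δ = 66.37°  ·
  (1,5): δ = 30.90°  ·
  (2,3): δ = 142.43°  ·
  (2,4): δ = 105.94°  ·
  (2,5): δ = 70.48°  ·
  (3,4): δ = 143.52°  ·
  (3,5): δ = 108.05°  ·
  (4,5): δ = 144.53°  ·
antipodal pairs: 1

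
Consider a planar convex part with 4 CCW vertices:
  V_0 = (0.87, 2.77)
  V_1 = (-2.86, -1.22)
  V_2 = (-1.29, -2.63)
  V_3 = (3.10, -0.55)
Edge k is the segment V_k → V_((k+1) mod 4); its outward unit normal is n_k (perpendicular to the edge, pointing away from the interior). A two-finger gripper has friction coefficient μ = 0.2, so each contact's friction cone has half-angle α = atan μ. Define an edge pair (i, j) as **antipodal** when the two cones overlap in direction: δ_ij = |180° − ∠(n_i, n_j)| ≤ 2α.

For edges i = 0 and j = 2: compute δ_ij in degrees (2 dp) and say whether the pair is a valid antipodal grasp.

δ = 21.58°, valid

α = atan 0.2 = 11.31°;  2α = 22.62°
edge 0: e_0 = (-3.73, -3.99);  n_0 = (-0.7305, +0.6829)
edge 2: e_2 = (+4.39, +2.08);  n_2 = (+0.4282, -0.9037)
∠(n_0, n_2) = 158.42°
δ = |180° − 158.42°| = 21.58°
21.58° ≤ 2α = 22.62°  →  valid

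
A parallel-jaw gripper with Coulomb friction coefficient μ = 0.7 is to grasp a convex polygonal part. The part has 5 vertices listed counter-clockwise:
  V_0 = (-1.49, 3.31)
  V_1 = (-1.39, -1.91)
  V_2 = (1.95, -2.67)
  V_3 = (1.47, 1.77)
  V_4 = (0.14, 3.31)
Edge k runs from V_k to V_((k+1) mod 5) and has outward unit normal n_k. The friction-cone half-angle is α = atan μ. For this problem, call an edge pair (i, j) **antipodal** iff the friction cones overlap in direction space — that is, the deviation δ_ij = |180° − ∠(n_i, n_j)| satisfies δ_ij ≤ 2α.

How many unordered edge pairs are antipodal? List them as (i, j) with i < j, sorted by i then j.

α = atan 0.7 = 34.99°;  2α = 69.98°
n_0 = (-0.9998, -0.0192)
n_1 = (-0.2219, -0.9751)
n_2 = (+0.9942, +0.1075)
n_3 = (+0.7568, +0.6536)
n_4 = (+0.0000, +1.0000)
  (0,1): δ = 103.92°  ·
  (0,2): δ = 5.07°  ✓
  (0,3): δ = 39.72°  ✓
  (0,4): δ = 88.90°  ·
  (1,2): δ = 71.01°  ·
  (1,3): δ = 36.37°  ✓
  (1,4): δ = 12.82°  ✓
  (2,3): δ = 145.36°  ·
  (2,4): δ = 96.17°  ·
  (3,4): δ = 130.82°  ·
antipodal pairs: 4

count = 4; pairs: (0,2), (0,3), (1,3), (1,4)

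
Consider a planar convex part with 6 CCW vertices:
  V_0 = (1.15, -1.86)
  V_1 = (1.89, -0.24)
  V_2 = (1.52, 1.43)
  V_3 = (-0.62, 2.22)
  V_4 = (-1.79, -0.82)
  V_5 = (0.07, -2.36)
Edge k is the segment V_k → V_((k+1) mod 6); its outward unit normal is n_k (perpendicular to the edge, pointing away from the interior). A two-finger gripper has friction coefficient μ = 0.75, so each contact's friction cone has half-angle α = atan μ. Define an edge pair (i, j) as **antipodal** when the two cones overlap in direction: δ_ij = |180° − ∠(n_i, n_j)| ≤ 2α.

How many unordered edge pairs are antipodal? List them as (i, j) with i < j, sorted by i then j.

α = atan 0.75 = 36.87°;  2α = 73.74°
n_0 = (+0.9096, -0.4155)
n_1 = (+0.9763, +0.2163)
n_2 = (+0.3463, +0.9381)
n_3 = (-0.9333, +0.3592)
n_4 = (-0.6377, -0.7703)
n_5 = (+0.4201, -0.9075)
  (0,1): δ = 142.96°  ·
  (0,2): δ = 85.71°  ·
  (0,3): δ = 3.50°  ✓
  (0,4): δ = 74.93°  ·
  (0,5): δ = 139.39°  ·
  (1,2): δ = 122.75°  ·
  (1,3): δ = 33.54°  ✓
  (1,4): δ = 37.88°  ✓
  (1,5): δ = 102.35°  ·
  (2,3): δ = 90.79°  ·
  (2,4): δ = 19.36°  ✓
  (2,5): δ = 45.10°  ✓
  (3,4): δ = 108.57°  ·
  (3,5): δ = 44.11°  ✓
  (4,5): δ = 115.53°  ·
antipodal pairs: 6

count = 6; pairs: (0,3), (1,3), (1,4), (2,4), (2,5), (3,5)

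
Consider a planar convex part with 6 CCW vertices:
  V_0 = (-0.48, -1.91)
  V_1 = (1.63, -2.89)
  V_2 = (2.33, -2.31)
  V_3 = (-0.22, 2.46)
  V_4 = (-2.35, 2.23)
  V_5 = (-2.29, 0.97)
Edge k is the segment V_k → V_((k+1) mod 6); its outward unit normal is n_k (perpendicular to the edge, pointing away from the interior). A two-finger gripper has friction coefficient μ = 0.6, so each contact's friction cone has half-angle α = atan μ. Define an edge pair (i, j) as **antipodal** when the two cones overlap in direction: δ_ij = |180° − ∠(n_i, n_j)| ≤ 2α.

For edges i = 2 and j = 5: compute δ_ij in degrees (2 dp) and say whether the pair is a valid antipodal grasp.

δ = 4.02°, valid

α = atan 0.6 = 30.96°;  2α = 61.93°
edge 2: e_2 = (-2.55, +4.77);  n_2 = (+0.8819, +0.4715)
edge 5: e_5 = (+1.81, -2.88);  n_5 = (-0.8467, -0.5321)
∠(n_2, n_5) = 175.98°
δ = |180° − 175.98°| = 4.02°
4.02° ≤ 2α = 61.93°  →  valid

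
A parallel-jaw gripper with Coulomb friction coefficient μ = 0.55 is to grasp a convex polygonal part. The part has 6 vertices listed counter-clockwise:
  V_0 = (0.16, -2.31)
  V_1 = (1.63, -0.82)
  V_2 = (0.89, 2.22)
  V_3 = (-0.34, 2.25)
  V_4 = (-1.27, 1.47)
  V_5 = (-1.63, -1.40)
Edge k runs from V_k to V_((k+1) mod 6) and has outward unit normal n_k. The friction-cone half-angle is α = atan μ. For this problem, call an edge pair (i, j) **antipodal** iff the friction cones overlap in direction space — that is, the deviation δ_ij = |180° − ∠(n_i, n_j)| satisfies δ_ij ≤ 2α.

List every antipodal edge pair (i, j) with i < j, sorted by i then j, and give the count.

count = 6; pairs: (0,2), (0,3), (0,4), (1,4), (1,5), (2,5)

α = atan 0.55 = 28.81°;  2α = 57.62°
n_0 = (+0.7119, -0.7023)
n_1 = (+0.9716, +0.2365)
n_2 = (+0.0244, +0.9997)
n_3 = (-0.6426, +0.7662)
n_4 = (-0.9922, +0.1245)
n_5 = (-0.4532, -0.8914)
  (0,1): δ = 121.71°  ·
  (0,2): δ = 46.78°  ✓
  (0,3): δ = 5.40°  ✓
  (0,4): δ = 37.46°  ✓
  (0,5): δ = 107.67°  ·
  (1,2): δ = 105.08°  ·
  (1,3): δ = 63.69°  ·
  (1,4): δ = 20.83°  ✓
  (1,5): δ = 49.37°  ✓
  (2,3): δ = 138.62°  ·
  (2,4): δ = 95.75°  ·
  (2,5): δ = 25.55°  ✓
  (3,4): δ = 137.14°  ·
  (3,5): δ = 66.93°  ·
  (4,5): δ = 109.80°  ·
antipodal pairs: 6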